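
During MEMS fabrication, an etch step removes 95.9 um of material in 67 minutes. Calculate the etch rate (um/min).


Step 1: Etch rate = depth / time
Step 2: rate = 95.9 / 67
rate = 1.431 um/min


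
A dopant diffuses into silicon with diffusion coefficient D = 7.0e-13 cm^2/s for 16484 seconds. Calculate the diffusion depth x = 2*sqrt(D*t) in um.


Step 1: Compute D*t = 7.0e-13 * 16484 = 1.15388e-08 cm^2
Step 2: sqrt(D*t) = 1.07419e-04 cm
Step 3: x = 2 * 1.07419e-04 cm = 2.14838e-04 cm
Step 4: Convert to um (1 cm = 1e4 um): x = 2.148 um


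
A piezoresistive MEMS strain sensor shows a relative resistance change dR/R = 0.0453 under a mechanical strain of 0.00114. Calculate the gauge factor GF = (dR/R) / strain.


Step 1: Identify values.
dR/R = 0.0453, strain = 0.00114
Step 2: GF = (dR/R) / strain = 0.0453 / 0.00114
GF = 39.7


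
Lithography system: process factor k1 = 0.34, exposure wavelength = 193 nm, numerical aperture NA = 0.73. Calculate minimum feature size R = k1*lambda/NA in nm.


Step 1: Identify values: k1 = 0.34, lambda = 193 nm, NA = 0.73
Step 2: R = k1 * lambda / NA
R = 0.34 * 193 / 0.73
R = 89.9 nm


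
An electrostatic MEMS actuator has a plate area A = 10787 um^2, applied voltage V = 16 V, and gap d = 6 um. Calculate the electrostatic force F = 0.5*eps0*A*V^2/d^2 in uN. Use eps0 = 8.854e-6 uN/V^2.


Step 1: Identify parameters.
eps0 = 8.854e-6 uN/V^2, A = 10787 um^2, V = 16 V, d = 6 um
Step 2: Compute V^2 = 16^2 = 256
Step 3: Compute d^2 = 6^2 = 36
Step 4: F = 0.5 * 8.854e-6 * 10787 * 256 / 36
F = 0.34 uN


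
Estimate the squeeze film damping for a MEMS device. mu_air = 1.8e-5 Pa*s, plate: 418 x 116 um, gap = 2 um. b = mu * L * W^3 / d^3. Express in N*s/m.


Step 1: Convert to SI.
L = 418e-6 m, W = 116e-6 m, d = 2e-6 m
Step 2: W^3 = (116e-6)^3 = 1.56e-12 m^3
Step 3: d^3 = (2e-6)^3 = 8.00e-18 m^3
Step 4: b = 1.8e-5 * 418e-6 * 1.56e-12 / 8.00e-18
b = 1.47e-03 N*s/m


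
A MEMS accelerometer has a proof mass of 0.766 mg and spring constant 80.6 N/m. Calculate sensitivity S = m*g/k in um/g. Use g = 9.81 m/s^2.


Step 1: Convert mass: m = 0.766 mg = 7.66e-07 kg
Step 2: S = m * g / k = 7.66e-07 * 9.81 / 80.6
Step 3: S = 9.32e-08 m/g
Step 4: Convert to um/g: S = 0.093 um/g


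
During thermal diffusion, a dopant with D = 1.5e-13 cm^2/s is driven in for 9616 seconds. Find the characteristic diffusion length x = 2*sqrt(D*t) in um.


Step 1: Compute D*t = 1.5e-13 * 9616 = 1.4424e-09 cm^2
Step 2: sqrt(D*t) = 3.798e-05 cm
Step 3: x = 2 * 3.798e-05 cm = 7.596e-05 cm
Step 4: Convert to um (1 cm = 1e4 um): x = 0.76 um


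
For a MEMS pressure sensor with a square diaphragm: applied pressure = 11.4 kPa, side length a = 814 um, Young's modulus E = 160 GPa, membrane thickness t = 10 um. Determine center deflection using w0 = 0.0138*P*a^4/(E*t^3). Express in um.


Step 1: Convert pressure to compatible units (E is in GPa, so P in GPa).
P = 11.4 kPa = 11.4e-6 GPa
Step 2: Compute numerator: 0.0138 * P * a^4.
a^4 = 814^4 = 439033459216
numerator = 0.0138 * 11.4e-6 * 439033459216 = 6.90687e+04
Step 3: Compute denominator: E * t^3 = 160 * 10^3 = 160000
Step 4: w0 = numerator / denominator = 6.90687e+04 / 160000 = 0.4317 um


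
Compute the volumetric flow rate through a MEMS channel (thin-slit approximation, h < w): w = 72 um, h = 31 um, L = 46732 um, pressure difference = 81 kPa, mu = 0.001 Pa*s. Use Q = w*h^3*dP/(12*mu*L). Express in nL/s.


Step 1: Convert all dimensions to SI (meters).
w = 72e-6 m, h = 31e-6 m, L = 46732e-6 m, dP = 81e3 Pa
Step 2: Q = w * h^3 * dP / (12 * mu * L)
Q = 72e-6 * (31e-6)^3 * 81e3 / (12 * 0.001 * 46732e-6) = 3.0981824e-10 m^3/s
Step 3: Convert Q from m^3/s to nL/s (1 m^3 = 1e12 nL, so multiply by 1e12).
Q = 309.818 nL/s


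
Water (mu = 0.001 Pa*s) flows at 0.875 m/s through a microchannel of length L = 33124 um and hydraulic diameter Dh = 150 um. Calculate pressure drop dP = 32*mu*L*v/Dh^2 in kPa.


Step 1: Convert to SI: L = 33124e-6 m, Dh = 150e-6 m
Step 2: dP = 32 * 0.001 * 33124e-6 * 0.875 / (150e-6)^2
Step 3: dP = 41220.98 Pa
Step 4: Convert to kPa: dP = 41.22 kPa


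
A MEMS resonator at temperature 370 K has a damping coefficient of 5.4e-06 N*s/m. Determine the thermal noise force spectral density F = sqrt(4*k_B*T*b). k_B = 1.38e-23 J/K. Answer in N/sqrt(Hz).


Step 1: Compute 4 * k_B * T * b
= 4 * 1.38e-23 * 370 * 5.4e-06
= 1.1029e-25 N^2/Hz
Step 2: F_noise = sqrt(1.1029e-25)
F_noise = 3.32e-13 N/sqrt(Hz)


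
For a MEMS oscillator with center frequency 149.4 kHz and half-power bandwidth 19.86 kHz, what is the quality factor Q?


Step 1: Q = f0 / bandwidth
Step 2: Q = 149.4 / 19.86
Q = 7.5


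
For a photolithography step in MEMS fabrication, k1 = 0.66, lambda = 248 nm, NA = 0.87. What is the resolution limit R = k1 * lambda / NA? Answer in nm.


Step 1: Identify values: k1 = 0.66, lambda = 248 nm, NA = 0.87
Step 2: R = k1 * lambda / NA
R = 0.66 * 248 / 0.87
R = 188.1 nm


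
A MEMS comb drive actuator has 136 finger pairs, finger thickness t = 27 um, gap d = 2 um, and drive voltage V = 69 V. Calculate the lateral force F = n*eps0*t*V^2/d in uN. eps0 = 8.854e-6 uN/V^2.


Step 1: Parameters: n=136, eps0=8.854e-6 uN/V^2, t=27 um, V=69 V, d=2 um
Step 2: V^2 = 4761
Step 3: F = 136 * 8.854e-6 * 27 * 4761 / 2
F = 77.395 uN


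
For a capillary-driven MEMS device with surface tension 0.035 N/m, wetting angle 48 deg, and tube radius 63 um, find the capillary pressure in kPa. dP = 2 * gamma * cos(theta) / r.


Step 1: cos(48 deg) = 0.6691
Step 2: Convert r to m: r = 63e-6 m
Step 3: dP = 2 * 0.035 * 0.6691 / 63e-6 = 743.4 Pa
Step 4: Convert Pa to kPa (divide by 1000).
dP = 0.74 kPa


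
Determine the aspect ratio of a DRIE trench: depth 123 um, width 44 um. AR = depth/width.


Step 1: AR = depth / width
Step 2: AR = 123 / 44
AR = 2.8


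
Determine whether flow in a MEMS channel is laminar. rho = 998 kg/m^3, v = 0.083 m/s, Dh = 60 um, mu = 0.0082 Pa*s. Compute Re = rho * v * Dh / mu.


Step 1: Convert Dh to meters: Dh = 60e-6 m
Step 2: Re = rho * v * Dh / mu
Re = 998 * 0.083 * 60e-6 / 0.0082
Re = 0.606
Since Re = 0.606 is below ~2300, the flow is laminar.


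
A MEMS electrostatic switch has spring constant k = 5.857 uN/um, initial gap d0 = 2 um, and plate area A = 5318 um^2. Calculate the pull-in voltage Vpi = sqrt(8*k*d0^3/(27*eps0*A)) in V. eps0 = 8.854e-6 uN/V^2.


Step 1: Compute numerator: 8 * k * d0^3 = 8 * 5.857 * 2^3 = 374.848
Step 2: Compute denominator: 27 * eps0 * A = 27 * 8.854e-6 * 5318 = 1.27131
Step 3: Vpi = sqrt(374.848 / 1.27131)
Vpi = 17.17 V


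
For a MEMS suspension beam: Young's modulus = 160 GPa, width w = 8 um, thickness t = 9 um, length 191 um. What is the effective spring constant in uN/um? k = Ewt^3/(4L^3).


Step 1: Convert E to consistent units (1 GPa = 1000 uN/um^2).
E = 160 GPa = 160000 uN/um^2
Step 2: Compute t^3 = 9^3 = 729
Step 3: Compute L^3 = 191^3 = 6967871
Step 4: k = 160000 * 8 * 729 / (4 * 6967871)
k = 33.4794 uN/um


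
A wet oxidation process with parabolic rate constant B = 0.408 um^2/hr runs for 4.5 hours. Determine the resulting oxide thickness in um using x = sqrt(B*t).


Step 1: Compute B*t = 0.408 * 4.5 = 1.836
Step 2: x = sqrt(1.836)
x = 1.355 um


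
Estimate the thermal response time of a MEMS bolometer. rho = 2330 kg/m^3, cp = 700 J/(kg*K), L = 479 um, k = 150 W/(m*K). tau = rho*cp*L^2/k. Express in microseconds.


Step 1: Convert L to m: L = 479e-6 m
Step 2: L^2 = (479e-6)^2 = 2.29441e-07 m^2
Step 3: tau = 2330 * 700 * 2.29441e-07 / 150 = 2.49478847e-03 s
Step 4: Convert to microseconds (multiply by 1e6).
tau = 2494.788 us


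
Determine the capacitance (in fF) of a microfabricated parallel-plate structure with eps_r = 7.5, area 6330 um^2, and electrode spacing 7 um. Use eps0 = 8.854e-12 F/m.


Step 1: Convert area to m^2: A = 6330e-12 m^2
Step 2: Convert gap to m: d = 7e-6 m
Step 3: C = eps0 * eps_r * A / d
C = 8.854e-12 * 7.5 * 6330e-12 / 7e-6
Step 4: Convert to fF (multiply by 1e15).
C = 60.05 fF


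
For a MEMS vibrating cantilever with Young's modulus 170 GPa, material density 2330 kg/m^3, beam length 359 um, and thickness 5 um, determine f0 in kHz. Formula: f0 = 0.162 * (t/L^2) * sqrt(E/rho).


Step 1: Convert units to SI.
t_SI = 5e-6 m, L_SI = 359e-6 m
Step 2: Calculate sqrt(E/rho).
sqrt(170e9 / 2330) = 8541.74 m/s
Step 3: Compute f0.
f0 = 0.162 * 5e-6 / (359e-6)^2 * 8541.74 = 53683.7 Hz = 53.68 kHz


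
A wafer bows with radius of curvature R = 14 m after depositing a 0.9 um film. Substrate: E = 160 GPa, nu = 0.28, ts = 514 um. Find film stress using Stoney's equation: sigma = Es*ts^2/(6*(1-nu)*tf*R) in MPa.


Step 1: Compute numerator: Es * ts^2 = 160 * 514^2 = 42271360 (GPa*um^2)
Step 2: Compute denominator (R in um): 6*(1-nu)*tf*R = 6*0.72*0.9*14e6 = 54432000.0 (um^2)
Step 3: sigma (GPa) = 42271360 / 54432000.0 = 7.7659e-01 GPa
Step 4: Convert to MPa (x1000): sigma = 776.6 MPa


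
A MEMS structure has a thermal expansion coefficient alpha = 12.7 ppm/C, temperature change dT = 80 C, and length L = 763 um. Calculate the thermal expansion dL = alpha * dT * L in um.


Step 1: Convert CTE: alpha = 12.7 ppm/C = 12.7e-6 /C
Step 2: dL = 12.7e-6 * 80 * 763
dL = 0.7752 um


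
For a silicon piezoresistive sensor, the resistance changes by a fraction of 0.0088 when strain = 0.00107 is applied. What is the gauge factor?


Step 1: Identify values.
dR/R = 0.0088, strain = 0.00107
Step 2: GF = (dR/R) / strain = 0.0088 / 0.00107
GF = 8.2


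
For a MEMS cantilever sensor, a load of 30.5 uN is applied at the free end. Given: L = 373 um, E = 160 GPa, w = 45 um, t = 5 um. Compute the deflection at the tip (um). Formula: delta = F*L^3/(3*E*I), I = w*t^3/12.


Step 1: Calculate the second moment of area.
I = w * t^3 / 12 = 45 * 5^3 / 12 = 468.75 um^4
Step 2: Convert E to consistent units (1 GPa = 1000 uN/um^2).
E = 160 GPa = 160000 uN/um^2
Step 3: Calculate tip deflection.
delta = F * L^3 / (3 * E * I)
delta = 30.5 * 373^3 / (3 * 160000 * 468.75)
delta = 7.0347 um


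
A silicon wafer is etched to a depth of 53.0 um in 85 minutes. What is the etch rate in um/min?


Step 1: Etch rate = depth / time
Step 2: rate = 53.0 / 85
rate = 0.624 um/min


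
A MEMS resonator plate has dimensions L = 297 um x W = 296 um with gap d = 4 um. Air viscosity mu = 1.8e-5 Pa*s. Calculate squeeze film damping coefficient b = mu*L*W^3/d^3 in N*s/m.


Step 1: Convert to SI.
L = 297e-6 m, W = 296e-6 m, d = 4e-6 m
Step 2: W^3 = (296e-6)^3 = 2.59e-11 m^3
Step 3: d^3 = (4e-6)^3 = 6.40e-17 m^3
Step 4: b = 1.8e-5 * 297e-6 * 2.59e-11 / 6.40e-17
b = 2.17e-03 N*s/m


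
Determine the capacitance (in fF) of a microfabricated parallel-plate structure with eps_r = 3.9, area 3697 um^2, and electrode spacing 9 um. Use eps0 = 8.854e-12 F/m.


Step 1: Convert area to m^2: A = 3697e-12 m^2
Step 2: Convert gap to m: d = 9e-6 m
Step 3: C = eps0 * eps_r * A / d
C = 8.854e-12 * 3.9 * 3697e-12 / 9e-6
Step 4: Convert to fF (multiply by 1e15).
C = 14.18 fF


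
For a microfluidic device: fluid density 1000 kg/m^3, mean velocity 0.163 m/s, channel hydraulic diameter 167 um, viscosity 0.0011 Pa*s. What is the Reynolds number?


Step 1: Convert Dh to meters: Dh = 167e-6 m
Step 2: Re = rho * v * Dh / mu
Re = 1000 * 0.163 * 167e-6 / 0.0011
Re = 24.746


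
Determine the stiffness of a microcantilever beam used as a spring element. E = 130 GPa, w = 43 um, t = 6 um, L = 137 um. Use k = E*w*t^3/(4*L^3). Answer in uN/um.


Step 1: Convert E to consistent units (1 GPa = 1000 uN/um^2).
E = 130 GPa = 130000 uN/um^2
Step 2: Compute t^3 = 6^3 = 216
Step 3: Compute L^3 = 137^3 = 2571353
Step 4: k = 130000 * 43 * 216 / (4 * 2571353)
k = 117.3935 uN/um


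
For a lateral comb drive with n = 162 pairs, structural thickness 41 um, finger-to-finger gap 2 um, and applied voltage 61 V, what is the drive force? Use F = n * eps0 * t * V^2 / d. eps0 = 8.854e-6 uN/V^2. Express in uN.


Step 1: Parameters: n=162, eps0=8.854e-6 uN/V^2, t=41 um, V=61 V, d=2 um
Step 2: V^2 = 3721
Step 3: F = 162 * 8.854e-6 * 41 * 3721 / 2
F = 109.413 uN


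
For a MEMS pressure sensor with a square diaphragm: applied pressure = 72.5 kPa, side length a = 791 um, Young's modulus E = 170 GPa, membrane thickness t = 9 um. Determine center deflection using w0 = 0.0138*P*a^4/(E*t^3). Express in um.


Step 1: Convert pressure to compatible units (E is in GPa, so P in GPa).
P = 72.5 kPa = 72.5e-6 GPa
Step 2: Compute numerator: 0.0138 * P * a^4.
a^4 = 791^4 = 391476713761
numerator = 0.0138 * 72.5e-6 * 391476713761 = 3.916725e+05
Step 3: Compute denominator: E * t^3 = 170 * 9^3 = 123930
Step 4: w0 = numerator / denominator = 3.916725e+05 / 123930 = 3.1604 um


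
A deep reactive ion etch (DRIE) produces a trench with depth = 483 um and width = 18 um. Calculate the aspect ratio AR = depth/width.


Step 1: AR = depth / width
Step 2: AR = 483 / 18
AR = 26.8


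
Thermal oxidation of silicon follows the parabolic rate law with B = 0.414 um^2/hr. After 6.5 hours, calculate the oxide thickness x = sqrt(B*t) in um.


Step 1: Compute B*t = 0.414 * 6.5 = 2.691
Step 2: x = sqrt(2.691)
x = 1.64 um


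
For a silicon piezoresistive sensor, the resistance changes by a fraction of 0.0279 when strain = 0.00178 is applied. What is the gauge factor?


Step 1: Identify values.
dR/R = 0.0279, strain = 0.00178
Step 2: GF = (dR/R) / strain = 0.0279 / 0.00178
GF = 15.7


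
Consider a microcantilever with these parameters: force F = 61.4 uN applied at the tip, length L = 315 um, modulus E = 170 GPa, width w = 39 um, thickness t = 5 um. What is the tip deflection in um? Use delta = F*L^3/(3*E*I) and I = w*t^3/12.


Step 1: Calculate the second moment of area.
I = w * t^3 / 12 = 39 * 5^3 / 12 = 406.25 um^4
Step 2: Convert E to consistent units (1 GPa = 1000 uN/um^2).
E = 170 GPa = 170000 uN/um^2
Step 3: Calculate tip deflection.
delta = F * L^3 / (3 * E * I)
delta = 61.4 * 315^3 / (3 * 170000 * 406.25)
delta = 9.2627 um


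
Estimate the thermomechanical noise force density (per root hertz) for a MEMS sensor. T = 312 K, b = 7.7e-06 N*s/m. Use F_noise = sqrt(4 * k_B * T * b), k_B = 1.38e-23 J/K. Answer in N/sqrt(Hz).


Step 1: Compute 4 * k_B * T * b
= 4 * 1.38e-23 * 312 * 7.7e-06
= 1.3261e-25 N^2/Hz
Step 2: F_noise = sqrt(1.3261e-25)
F_noise = 3.64e-13 N/sqrt(Hz)


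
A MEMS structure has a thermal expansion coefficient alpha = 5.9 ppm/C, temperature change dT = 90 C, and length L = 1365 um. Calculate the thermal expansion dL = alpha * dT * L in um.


Step 1: Convert CTE: alpha = 5.9 ppm/C = 5.9e-6 /C
Step 2: dL = 5.9e-6 * 90 * 1365
dL = 0.7248 um


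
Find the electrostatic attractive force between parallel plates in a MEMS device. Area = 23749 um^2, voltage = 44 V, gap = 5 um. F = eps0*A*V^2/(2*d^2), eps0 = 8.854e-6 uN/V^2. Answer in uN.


Step 1: Identify parameters.
eps0 = 8.854e-6 uN/V^2, A = 23749 um^2, V = 44 V, d = 5 um
Step 2: Compute V^2 = 44^2 = 1936
Step 3: Compute d^2 = 5^2 = 25
Step 4: F = 0.5 * 8.854e-6 * 23749 * 1936 / 25
F = 8.142 uN


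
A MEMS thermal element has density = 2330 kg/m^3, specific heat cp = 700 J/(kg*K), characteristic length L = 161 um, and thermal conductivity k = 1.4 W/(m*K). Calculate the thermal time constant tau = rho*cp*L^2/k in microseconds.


Step 1: Convert L to m: L = 161e-6 m
Step 2: L^2 = (161e-6)^2 = 2.5921e-08 m^2
Step 3: tau = 2330 * 700 * 2.5921e-08 / 1.4 = 3.0197965e-02 s
Step 4: Convert to microseconds (multiply by 1e6).
tau = 30197.965 us


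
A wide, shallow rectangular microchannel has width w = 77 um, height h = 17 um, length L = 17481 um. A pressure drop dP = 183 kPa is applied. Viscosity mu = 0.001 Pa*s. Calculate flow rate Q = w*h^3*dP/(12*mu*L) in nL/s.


Step 1: Convert all dimensions to SI (meters).
w = 77e-6 m, h = 17e-6 m, L = 17481e-6 m, dP = 183e3 Pa
Step 2: Q = w * h^3 * dP / (12 * mu * L)
Q = 77e-6 * (17e-6)^3 * 183e3 / (12 * 0.001 * 17481e-6) = 3.3002061e-10 m^3/s
Step 3: Convert Q from m^3/s to nL/s (1 m^3 = 1e12 nL, so multiply by 1e12).
Q = 330.021 nL/s


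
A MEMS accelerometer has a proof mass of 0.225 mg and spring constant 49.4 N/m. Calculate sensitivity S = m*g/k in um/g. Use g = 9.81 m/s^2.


Step 1: Convert mass: m = 0.225 mg = 2.25e-07 kg
Step 2: S = m * g / k = 2.25e-07 * 9.81 / 49.4
Step 3: S = 4.47e-08 m/g
Step 4: Convert to um/g: S = 0.045 um/g


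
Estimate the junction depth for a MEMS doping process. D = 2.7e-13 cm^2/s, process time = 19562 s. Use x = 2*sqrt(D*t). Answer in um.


Step 1: Compute D*t = 2.7e-13 * 19562 = 5.28174e-09 cm^2
Step 2: sqrt(D*t) = 7.26756e-05 cm
Step 3: x = 2 * 7.26756e-05 cm = 1.453512e-04 cm
Step 4: Convert to um (1 cm = 1e4 um): x = 1.454 um


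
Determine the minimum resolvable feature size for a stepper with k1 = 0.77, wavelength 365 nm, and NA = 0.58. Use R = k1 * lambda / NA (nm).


Step 1: Identify values: k1 = 0.77, lambda = 365 nm, NA = 0.58
Step 2: R = k1 * lambda / NA
R = 0.77 * 365 / 0.58
R = 484.6 nm


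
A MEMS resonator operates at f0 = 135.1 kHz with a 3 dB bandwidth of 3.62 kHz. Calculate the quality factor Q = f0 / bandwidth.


Step 1: Q = f0 / bandwidth
Step 2: Q = 135.1 / 3.62
Q = 37.3


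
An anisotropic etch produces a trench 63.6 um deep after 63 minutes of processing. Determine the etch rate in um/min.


Step 1: Etch rate = depth / time
Step 2: rate = 63.6 / 63
rate = 1.01 um/min


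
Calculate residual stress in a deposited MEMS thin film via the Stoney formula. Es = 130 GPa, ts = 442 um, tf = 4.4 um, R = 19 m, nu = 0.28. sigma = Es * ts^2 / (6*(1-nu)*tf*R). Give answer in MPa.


Step 1: Compute numerator: Es * ts^2 = 130 * 442^2 = 25397320 (GPa*um^2)
Step 2: Compute denominator (R in um): 6*(1-nu)*tf*R = 6*0.72*4.4*19e6 = 361152000.0 (um^2)
Step 3: sigma (GPa) = 25397320 / 361152000.0 = 7.0323e-02 GPa
Step 4: Convert to MPa (x1000): sigma = 70.3 MPa


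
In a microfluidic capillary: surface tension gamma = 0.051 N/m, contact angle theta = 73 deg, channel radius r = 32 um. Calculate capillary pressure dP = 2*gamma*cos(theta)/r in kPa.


Step 1: cos(73 deg) = 0.2924
Step 2: Convert r to m: r = 32e-6 m
Step 3: dP = 2 * 0.051 * 0.2924 / 32e-6 = 932.0 Pa
Step 4: Convert Pa to kPa (divide by 1000).
dP = 0.93 kPa


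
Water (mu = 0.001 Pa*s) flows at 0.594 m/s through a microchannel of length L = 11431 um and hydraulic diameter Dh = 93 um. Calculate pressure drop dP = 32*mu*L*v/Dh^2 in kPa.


Step 1: Convert to SI: L = 11431e-6 m, Dh = 93e-6 m
Step 2: dP = 32 * 0.001 * 11431e-6 * 0.594 / (93e-6)^2
Step 3: dP = 25122.03 Pa
Step 4: Convert to kPa: dP = 25.12 kPa


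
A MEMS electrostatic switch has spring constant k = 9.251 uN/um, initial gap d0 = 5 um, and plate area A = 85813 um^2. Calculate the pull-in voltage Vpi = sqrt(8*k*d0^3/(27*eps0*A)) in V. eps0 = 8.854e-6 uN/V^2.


Step 1: Compute numerator: 8 * k * d0^3 = 8 * 9.251 * 5^3 = 9251.0
Step 2: Compute denominator: 27 * eps0 * A = 27 * 8.854e-6 * 85813 = 20.514284
Step 3: Vpi = sqrt(9251.0 / 20.514284)
Vpi = 21.24 V


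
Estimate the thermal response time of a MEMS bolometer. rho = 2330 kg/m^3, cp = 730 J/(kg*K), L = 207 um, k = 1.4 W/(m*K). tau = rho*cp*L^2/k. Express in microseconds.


Step 1: Convert L to m: L = 207e-6 m
Step 2: L^2 = (207e-6)^2 = 4.2849e-08 m^2
Step 3: tau = 2330 * 730 * 4.2849e-08 / 1.4 = 5.205847436e-02 s
Step 4: Convert to microseconds (multiply by 1e6).
tau = 52058.474 us


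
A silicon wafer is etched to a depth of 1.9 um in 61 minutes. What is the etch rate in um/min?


Step 1: Etch rate = depth / time
Step 2: rate = 1.9 / 61
rate = 0.031 um/min


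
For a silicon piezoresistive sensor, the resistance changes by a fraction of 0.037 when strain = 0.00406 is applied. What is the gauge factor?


Step 1: Identify values.
dR/R = 0.037, strain = 0.00406
Step 2: GF = (dR/R) / strain = 0.037 / 0.00406
GF = 9.1


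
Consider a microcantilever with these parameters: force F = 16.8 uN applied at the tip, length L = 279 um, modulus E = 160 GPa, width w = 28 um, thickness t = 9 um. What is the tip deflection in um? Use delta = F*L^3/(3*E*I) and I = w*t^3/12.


Step 1: Calculate the second moment of area.
I = w * t^3 / 12 = 28 * 9^3 / 12 = 1701.0 um^4
Step 2: Convert E to consistent units (1 GPa = 1000 uN/um^2).
E = 160 GPa = 160000 uN/um^2
Step 3: Calculate tip deflection.
delta = F * L^3 / (3 * E * I)
delta = 16.8 * 279^3 / (3 * 160000 * 1701.0)
delta = 0.4469 um


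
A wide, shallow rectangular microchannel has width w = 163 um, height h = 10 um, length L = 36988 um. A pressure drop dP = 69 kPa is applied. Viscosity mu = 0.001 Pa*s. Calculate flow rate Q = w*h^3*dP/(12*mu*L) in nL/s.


Step 1: Convert all dimensions to SI (meters).
w = 163e-6 m, h = 10e-6 m, L = 36988e-6 m, dP = 69e3 Pa
Step 2: Q = w * h^3 * dP / (12 * mu * L)
Q = 163e-6 * (10e-6)^3 * 69e3 / (12 * 0.001 * 36988e-6) = 2.53393e-11 m^3/s
Step 3: Convert Q from m^3/s to nL/s (1 m^3 = 1e12 nL, so multiply by 1e12).
Q = 25.339 nL/s


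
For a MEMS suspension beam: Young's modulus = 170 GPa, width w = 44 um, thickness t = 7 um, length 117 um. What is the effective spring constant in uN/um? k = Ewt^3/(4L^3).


Step 1: Convert E to consistent units (1 GPa = 1000 uN/um^2).
E = 170 GPa = 170000 uN/um^2
Step 2: Compute t^3 = 7^3 = 343
Step 3: Compute L^3 = 117^3 = 1601613
Step 4: k = 170000 * 44 * 343 / (4 * 1601613)
k = 400.4775 uN/um


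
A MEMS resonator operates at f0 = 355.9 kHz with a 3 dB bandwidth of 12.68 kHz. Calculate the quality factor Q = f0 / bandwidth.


Step 1: Q = f0 / bandwidth
Step 2: Q = 355.9 / 12.68
Q = 28.1


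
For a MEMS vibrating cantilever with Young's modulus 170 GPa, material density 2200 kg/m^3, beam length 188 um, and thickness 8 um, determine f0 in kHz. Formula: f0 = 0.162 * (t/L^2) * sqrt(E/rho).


Step 1: Convert units to SI.
t_SI = 8e-6 m, L_SI = 188e-6 m
Step 2: Calculate sqrt(E/rho).
sqrt(170e9 / 2200) = 8790.49 m/s
Step 3: Compute f0.
f0 = 0.162 * 8e-6 / (188e-6)^2 * 8790.49 = 322331.2 Hz = 322.33 kHz


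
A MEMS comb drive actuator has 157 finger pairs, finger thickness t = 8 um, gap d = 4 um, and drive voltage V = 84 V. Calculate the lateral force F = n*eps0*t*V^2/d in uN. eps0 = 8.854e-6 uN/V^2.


Step 1: Parameters: n=157, eps0=8.854e-6 uN/V^2, t=8 um, V=84 V, d=4 um
Step 2: V^2 = 7056
Step 3: F = 157 * 8.854e-6 * 8 * 7056 / 4
F = 19.617 uN


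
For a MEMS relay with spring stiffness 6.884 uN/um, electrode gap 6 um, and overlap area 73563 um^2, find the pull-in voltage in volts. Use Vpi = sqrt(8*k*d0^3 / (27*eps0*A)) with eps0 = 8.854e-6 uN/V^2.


Step 1: Compute numerator: 8 * k * d0^3 = 8 * 6.884 * 6^3 = 11895.552
Step 2: Compute denominator: 27 * eps0 * A = 27 * 8.854e-6 * 73563 = 17.585824
Step 3: Vpi = sqrt(11895.552 / 17.585824)
Vpi = 26.01 V


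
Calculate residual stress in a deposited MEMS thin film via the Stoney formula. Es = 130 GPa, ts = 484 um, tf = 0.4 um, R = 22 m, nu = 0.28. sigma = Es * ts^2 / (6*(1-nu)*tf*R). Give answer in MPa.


Step 1: Compute numerator: Es * ts^2 = 130 * 484^2 = 30453280 (GPa*um^2)
Step 2: Compute denominator (R in um): 6*(1-nu)*tf*R = 6*0.72*0.4*22e6 = 38016000.0 (um^2)
Step 3: sigma (GPa) = 30453280 / 38016000.0 = 8.01065e-01 GPa
Step 4: Convert to MPa (x1000): sigma = 801.1 MPa


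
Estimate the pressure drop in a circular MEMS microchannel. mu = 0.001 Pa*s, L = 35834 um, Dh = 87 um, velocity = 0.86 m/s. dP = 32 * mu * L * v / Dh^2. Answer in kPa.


Step 1: Convert to SI: L = 35834e-6 m, Dh = 87e-6 m
Step 2: dP = 32 * 0.001 * 35834e-6 * 0.86 / (87e-6)^2
Step 3: dP = 130288.24 Pa
Step 4: Convert to kPa: dP = 130.29 kPa


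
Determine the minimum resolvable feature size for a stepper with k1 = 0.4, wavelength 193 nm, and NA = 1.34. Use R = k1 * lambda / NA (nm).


Step 1: Identify values: k1 = 0.4, lambda = 193 nm, NA = 1.34
Step 2: R = k1 * lambda / NA
R = 0.4 * 193 / 1.34
R = 57.6 nm


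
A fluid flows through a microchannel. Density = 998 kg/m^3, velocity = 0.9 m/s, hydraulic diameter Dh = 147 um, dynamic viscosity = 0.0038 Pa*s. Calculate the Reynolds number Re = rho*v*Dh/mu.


Step 1: Convert Dh to meters: Dh = 147e-6 m
Step 2: Re = rho * v * Dh / mu
Re = 998 * 0.9 * 147e-6 / 0.0038
Re = 34.746


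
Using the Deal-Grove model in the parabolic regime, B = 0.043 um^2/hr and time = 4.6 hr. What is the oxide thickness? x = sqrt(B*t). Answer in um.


Step 1: Compute B*t = 0.043 * 4.6 = 0.1978
Step 2: x = sqrt(0.1978)
x = 0.445 um


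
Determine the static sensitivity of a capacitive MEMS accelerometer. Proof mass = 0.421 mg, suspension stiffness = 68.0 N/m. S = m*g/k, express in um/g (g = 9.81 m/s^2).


Step 1: Convert mass: m = 0.421 mg = 4.21e-07 kg
Step 2: S = m * g / k = 4.21e-07 * 9.81 / 68.0
Step 3: S = 6.07e-08 m/g
Step 4: Convert to um/g: S = 0.061 um/g


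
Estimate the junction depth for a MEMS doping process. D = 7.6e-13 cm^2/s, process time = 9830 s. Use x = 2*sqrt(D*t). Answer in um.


Step 1: Compute D*t = 7.6e-13 * 9830 = 7.4708e-09 cm^2
Step 2: sqrt(D*t) = 8.64338e-05 cm
Step 3: x = 2 * 8.64338e-05 cm = 1.728676e-04 cm
Step 4: Convert to um (1 cm = 1e4 um): x = 1.729 um


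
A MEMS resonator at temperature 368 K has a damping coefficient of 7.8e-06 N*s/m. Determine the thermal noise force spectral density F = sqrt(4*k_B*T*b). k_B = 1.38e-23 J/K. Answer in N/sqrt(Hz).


Step 1: Compute 4 * k_B * T * b
= 4 * 1.38e-23 * 368 * 7.8e-06
= 1.5845e-25 N^2/Hz
Step 2: F_noise = sqrt(1.5845e-25)
F_noise = 3.98e-13 N/sqrt(Hz)


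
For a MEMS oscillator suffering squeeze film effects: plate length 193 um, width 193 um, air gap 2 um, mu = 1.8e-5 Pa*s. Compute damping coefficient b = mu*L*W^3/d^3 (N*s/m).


Step 1: Convert to SI.
L = 193e-6 m, W = 193e-6 m, d = 2e-6 m
Step 2: W^3 = (193e-6)^3 = 7.19e-12 m^3
Step 3: d^3 = (2e-6)^3 = 8.00e-18 m^3
Step 4: b = 1.8e-5 * 193e-6 * 7.19e-12 / 8.00e-18
b = 3.12e-03 N*s/m


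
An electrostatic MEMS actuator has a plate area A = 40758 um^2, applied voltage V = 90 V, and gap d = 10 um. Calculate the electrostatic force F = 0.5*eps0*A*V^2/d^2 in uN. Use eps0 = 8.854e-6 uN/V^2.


Step 1: Identify parameters.
eps0 = 8.854e-6 uN/V^2, A = 40758 um^2, V = 90 V, d = 10 um
Step 2: Compute V^2 = 90^2 = 8100
Step 3: Compute d^2 = 10^2 = 100
Step 4: F = 0.5 * 8.854e-6 * 40758 * 8100 / 100
F = 14.615 uN


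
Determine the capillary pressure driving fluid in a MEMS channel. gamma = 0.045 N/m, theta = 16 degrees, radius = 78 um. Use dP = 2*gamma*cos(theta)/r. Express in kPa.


Step 1: cos(16 deg) = 0.9613
Step 2: Convert r to m: r = 78e-6 m
Step 3: dP = 2 * 0.045 * 0.9613 / 78e-6 = 1109.2 Pa
Step 4: Convert Pa to kPa (divide by 1000).
dP = 1.11 kPa


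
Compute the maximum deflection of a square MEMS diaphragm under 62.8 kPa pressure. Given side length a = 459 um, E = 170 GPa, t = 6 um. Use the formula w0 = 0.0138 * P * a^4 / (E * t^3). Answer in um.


Step 1: Convert pressure to compatible units (E is in GPa, so P in GPa).
P = 62.8 kPa = 62.8e-6 GPa
Step 2: Compute numerator: 0.0138 * P * a^4.
a^4 = 459^4 = 44386483761
numerator = 0.0138 * 62.8e-6 * 44386483761 = 3.84671e+04
Step 3: Compute denominator: E * t^3 = 170 * 6^3 = 36720
Step 4: w0 = numerator / denominator = 3.84671e+04 / 36720 = 1.0476 um


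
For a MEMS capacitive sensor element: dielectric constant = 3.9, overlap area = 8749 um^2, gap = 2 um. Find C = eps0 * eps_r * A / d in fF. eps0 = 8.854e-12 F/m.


Step 1: Convert area to m^2: A = 8749e-12 m^2
Step 2: Convert gap to m: d = 2e-6 m
Step 3: C = eps0 * eps_r * A / d
C = 8.854e-12 * 3.9 * 8749e-12 / 2e-6
Step 4: Convert to fF (multiply by 1e15).
C = 151.05 fF


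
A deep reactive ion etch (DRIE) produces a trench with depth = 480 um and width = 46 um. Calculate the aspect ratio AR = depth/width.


Step 1: AR = depth / width
Step 2: AR = 480 / 46
AR = 10.4


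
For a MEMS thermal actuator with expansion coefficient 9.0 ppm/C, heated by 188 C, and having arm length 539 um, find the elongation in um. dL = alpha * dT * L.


Step 1: Convert CTE: alpha = 9.0 ppm/C = 9.0e-6 /C
Step 2: dL = 9.0e-6 * 188 * 539
dL = 0.912 um


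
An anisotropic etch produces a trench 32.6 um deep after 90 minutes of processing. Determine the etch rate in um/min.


Step 1: Etch rate = depth / time
Step 2: rate = 32.6 / 90
rate = 0.362 um/min


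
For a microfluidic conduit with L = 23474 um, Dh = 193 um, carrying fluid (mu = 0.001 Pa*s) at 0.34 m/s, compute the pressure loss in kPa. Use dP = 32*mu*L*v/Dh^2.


Step 1: Convert to SI: L = 23474e-6 m, Dh = 193e-6 m
Step 2: dP = 32 * 0.001 * 23474e-6 * 0.34 / (193e-6)^2
Step 3: dP = 6856.48 Pa
Step 4: Convert to kPa: dP = 6.86 kPa


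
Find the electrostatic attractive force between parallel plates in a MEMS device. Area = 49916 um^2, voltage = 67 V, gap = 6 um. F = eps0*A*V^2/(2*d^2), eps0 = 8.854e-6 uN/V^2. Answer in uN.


Step 1: Identify parameters.
eps0 = 8.854e-6 uN/V^2, A = 49916 um^2, V = 67 V, d = 6 um
Step 2: Compute V^2 = 67^2 = 4489
Step 3: Compute d^2 = 6^2 = 36
Step 4: F = 0.5 * 8.854e-6 * 49916 * 4489 / 36
F = 27.555 uN


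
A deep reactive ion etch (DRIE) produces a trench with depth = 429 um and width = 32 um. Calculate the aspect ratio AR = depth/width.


Step 1: AR = depth / width
Step 2: AR = 429 / 32
AR = 13.4


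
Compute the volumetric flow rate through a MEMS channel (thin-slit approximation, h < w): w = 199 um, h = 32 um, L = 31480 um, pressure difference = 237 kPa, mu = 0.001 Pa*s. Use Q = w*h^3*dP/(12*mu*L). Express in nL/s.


Step 1: Convert all dimensions to SI (meters).
w = 199e-6 m, h = 32e-6 m, L = 31480e-6 m, dP = 237e3 Pa
Step 2: Q = w * h^3 * dP / (12 * mu * L)
Q = 199e-6 * (32e-6)^3 * 237e3 / (12 * 0.001 * 31480e-6) = 4.09105565e-09 m^3/s
Step 3: Convert Q from m^3/s to nL/s (1 m^3 = 1e12 nL, so multiply by 1e12).
Q = 4091.056 nL/s


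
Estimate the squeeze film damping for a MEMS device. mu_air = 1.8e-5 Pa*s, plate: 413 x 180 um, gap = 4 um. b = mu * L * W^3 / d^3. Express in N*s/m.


Step 1: Convert to SI.
L = 413e-6 m, W = 180e-6 m, d = 4e-6 m
Step 2: W^3 = (180e-6)^3 = 5.83e-12 m^3
Step 3: d^3 = (4e-6)^3 = 6.40e-17 m^3
Step 4: b = 1.8e-5 * 413e-6 * 5.83e-12 / 6.40e-17
b = 6.77e-04 N*s/m


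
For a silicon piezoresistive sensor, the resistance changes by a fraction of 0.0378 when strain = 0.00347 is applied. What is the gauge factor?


Step 1: Identify values.
dR/R = 0.0378, strain = 0.00347
Step 2: GF = (dR/R) / strain = 0.0378 / 0.00347
GF = 10.9


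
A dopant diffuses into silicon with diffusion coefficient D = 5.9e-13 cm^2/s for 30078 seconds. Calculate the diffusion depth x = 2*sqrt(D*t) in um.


Step 1: Compute D*t = 5.9e-13 * 30078 = 1.774602e-08 cm^2
Step 2: sqrt(D*t) = 1.33214e-04 cm
Step 3: x = 2 * 1.33214e-04 cm = 2.66428e-04 cm
Step 4: Convert to um (1 cm = 1e4 um): x = 2.664 um


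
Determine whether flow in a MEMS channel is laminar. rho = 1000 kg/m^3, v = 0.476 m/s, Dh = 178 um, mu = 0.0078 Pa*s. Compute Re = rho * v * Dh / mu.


Step 1: Convert Dh to meters: Dh = 178e-6 m
Step 2: Re = rho * v * Dh / mu
Re = 1000 * 0.476 * 178e-6 / 0.0078
Re = 10.863
Since Re = 10.863 is below ~2300, the flow is laminar.


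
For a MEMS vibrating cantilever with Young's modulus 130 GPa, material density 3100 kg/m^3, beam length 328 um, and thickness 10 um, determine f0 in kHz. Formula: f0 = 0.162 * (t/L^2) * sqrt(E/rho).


Step 1: Convert units to SI.
t_SI = 10e-6 m, L_SI = 328e-6 m
Step 2: Calculate sqrt(E/rho).
sqrt(130e9 / 3100) = 6475.76 m/s
Step 3: Compute f0.
f0 = 0.162 * 10e-6 / (328e-6)^2 * 6475.76 = 97512.0 Hz = 97.51 kHz


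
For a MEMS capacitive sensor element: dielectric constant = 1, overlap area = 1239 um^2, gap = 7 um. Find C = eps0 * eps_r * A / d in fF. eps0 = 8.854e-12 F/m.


Step 1: Convert area to m^2: A = 1239e-12 m^2
Step 2: Convert gap to m: d = 7e-6 m
Step 3: C = eps0 * eps_r * A / d
C = 8.854e-12 * 1 * 1239e-12 / 7e-6
Step 4: Convert to fF (multiply by 1e15).
C = 1.57 fF


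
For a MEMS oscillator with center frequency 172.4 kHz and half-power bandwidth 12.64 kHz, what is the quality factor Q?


Step 1: Q = f0 / bandwidth
Step 2: Q = 172.4 / 12.64
Q = 13.6


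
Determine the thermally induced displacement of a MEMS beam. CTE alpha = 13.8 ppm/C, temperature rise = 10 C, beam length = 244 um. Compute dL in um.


Step 1: Convert CTE: alpha = 13.8 ppm/C = 13.8e-6 /C
Step 2: dL = 13.8e-6 * 10 * 244
dL = 0.0337 um


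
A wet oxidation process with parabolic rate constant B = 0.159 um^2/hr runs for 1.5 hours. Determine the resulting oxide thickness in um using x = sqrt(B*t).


Step 1: Compute B*t = 0.159 * 1.5 = 0.2385
Step 2: x = sqrt(0.2385)
x = 0.488 um


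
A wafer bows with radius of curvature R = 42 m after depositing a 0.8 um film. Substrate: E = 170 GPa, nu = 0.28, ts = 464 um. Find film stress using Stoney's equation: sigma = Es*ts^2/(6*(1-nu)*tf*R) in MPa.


Step 1: Compute numerator: Es * ts^2 = 170 * 464^2 = 36600320 (GPa*um^2)
Step 2: Compute denominator (R in um): 6*(1-nu)*tf*R = 6*0.72*0.8*42e6 = 145152000.0 (um^2)
Step 3: sigma (GPa) = 36600320 / 145152000.0 = 2.52152e-01 GPa
Step 4: Convert to MPa (x1000): sigma = 252.2 MPa


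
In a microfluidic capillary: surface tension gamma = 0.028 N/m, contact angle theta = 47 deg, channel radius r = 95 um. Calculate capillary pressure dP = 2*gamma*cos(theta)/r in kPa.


Step 1: cos(47 deg) = 0.682
Step 2: Convert r to m: r = 95e-6 m
Step 3: dP = 2 * 0.028 * 0.682 / 95e-6 = 402.0 Pa
Step 4: Convert Pa to kPa (divide by 1000).
dP = 0.4 kPa


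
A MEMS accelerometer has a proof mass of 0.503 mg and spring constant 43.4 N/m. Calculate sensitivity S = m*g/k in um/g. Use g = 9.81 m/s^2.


Step 1: Convert mass: m = 0.503 mg = 5.03e-07 kg
Step 2: S = m * g / k = 5.03e-07 * 9.81 / 43.4
Step 3: S = 1.14e-07 m/g
Step 4: Convert to um/g: S = 0.114 um/g


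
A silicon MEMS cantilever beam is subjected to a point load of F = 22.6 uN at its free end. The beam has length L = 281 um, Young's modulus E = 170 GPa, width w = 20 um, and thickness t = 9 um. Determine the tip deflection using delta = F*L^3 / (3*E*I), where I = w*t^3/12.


Step 1: Calculate the second moment of area.
I = w * t^3 / 12 = 20 * 9^3 / 12 = 1215.0 um^4
Step 2: Convert E to consistent units (1 GPa = 1000 uN/um^2).
E = 170 GPa = 170000 uN/um^2
Step 3: Calculate tip deflection.
delta = F * L^3 / (3 * E * I)
delta = 22.6 * 281^3 / (3 * 170000 * 1215.0)
delta = 0.8092 um


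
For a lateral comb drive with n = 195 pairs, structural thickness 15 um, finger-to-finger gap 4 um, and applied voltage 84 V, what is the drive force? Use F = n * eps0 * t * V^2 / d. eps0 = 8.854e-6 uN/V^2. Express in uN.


Step 1: Parameters: n=195, eps0=8.854e-6 uN/V^2, t=15 um, V=84 V, d=4 um
Step 2: V^2 = 7056
Step 3: F = 195 * 8.854e-6 * 15 * 7056 / 4
F = 45.684 uN


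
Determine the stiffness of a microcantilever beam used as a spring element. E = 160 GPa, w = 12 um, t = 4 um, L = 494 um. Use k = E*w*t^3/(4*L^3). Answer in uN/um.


Step 1: Convert E to consistent units (1 GPa = 1000 uN/um^2).
E = 160 GPa = 160000 uN/um^2
Step 2: Compute t^3 = 4^3 = 64
Step 3: Compute L^3 = 494^3 = 120553784
Step 4: k = 160000 * 12 * 64 / (4 * 120553784)
k = 0.2548 uN/um


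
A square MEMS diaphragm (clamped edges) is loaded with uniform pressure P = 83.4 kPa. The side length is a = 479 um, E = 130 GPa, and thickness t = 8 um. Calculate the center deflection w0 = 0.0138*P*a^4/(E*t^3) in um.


Step 1: Convert pressure to compatible units (E is in GPa, so P in GPa).
P = 83.4 kPa = 83.4e-6 GPa
Step 2: Compute numerator: 0.0138 * P * a^4.
a^4 = 479^4 = 52643172481
numerator = 0.0138 * 83.4e-6 * 52643172481 = 6.05881e+04
Step 3: Compute denominator: E * t^3 = 130 * 8^3 = 66560
Step 4: w0 = numerator / denominator = 6.05881e+04 / 66560 = 0.9103 um


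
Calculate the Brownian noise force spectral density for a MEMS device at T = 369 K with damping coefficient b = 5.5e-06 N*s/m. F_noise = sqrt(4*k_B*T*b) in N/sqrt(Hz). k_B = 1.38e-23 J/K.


Step 1: Compute 4 * k_B * T * b
= 4 * 1.38e-23 * 369 * 5.5e-06
= 1.1203e-25 N^2/Hz
Step 2: F_noise = sqrt(1.1203e-25)
F_noise = 3.35e-13 N/sqrt(Hz)


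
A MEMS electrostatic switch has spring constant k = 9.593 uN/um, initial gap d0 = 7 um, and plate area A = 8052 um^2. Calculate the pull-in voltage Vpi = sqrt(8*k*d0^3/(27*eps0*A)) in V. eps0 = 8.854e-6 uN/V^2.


Step 1: Compute numerator: 8 * k * d0^3 = 8 * 9.593 * 7^3 = 26323.192
Step 2: Compute denominator: 27 * eps0 * A = 27 * 8.854e-6 * 8052 = 1.924895
Step 3: Vpi = sqrt(26323.192 / 1.924895)
Vpi = 116.94 V


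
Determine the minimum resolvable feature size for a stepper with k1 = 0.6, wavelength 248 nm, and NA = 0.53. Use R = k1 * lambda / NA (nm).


Step 1: Identify values: k1 = 0.6, lambda = 248 nm, NA = 0.53
Step 2: R = k1 * lambda / NA
R = 0.6 * 248 / 0.53
R = 280.8 nm


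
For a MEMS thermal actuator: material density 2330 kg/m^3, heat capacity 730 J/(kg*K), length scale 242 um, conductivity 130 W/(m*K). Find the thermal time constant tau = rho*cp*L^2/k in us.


Step 1: Convert L to m: L = 242e-6 m
Step 2: L^2 = (242e-6)^2 = 5.8564e-08 m^2
Step 3: tau = 2330 * 730 * 5.8564e-08 / 130 = 7.6624237e-04 s
Step 4: Convert to microseconds (multiply by 1e6).
tau = 766.242 us


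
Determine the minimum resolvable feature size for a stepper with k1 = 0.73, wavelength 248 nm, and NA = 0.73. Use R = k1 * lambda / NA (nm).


Step 1: Identify values: k1 = 0.73, lambda = 248 nm, NA = 0.73
Step 2: R = k1 * lambda / NA
R = 0.73 * 248 / 0.73
R = 248.0 nm


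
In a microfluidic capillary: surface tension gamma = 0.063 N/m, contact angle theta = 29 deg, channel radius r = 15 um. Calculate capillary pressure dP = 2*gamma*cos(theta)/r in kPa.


Step 1: cos(29 deg) = 0.8746
Step 2: Convert r to m: r = 15e-6 m
Step 3: dP = 2 * 0.063 * 0.8746 / 15e-6 = 7346.6 Pa
Step 4: Convert Pa to kPa (divide by 1000).
dP = 7.35 kPa


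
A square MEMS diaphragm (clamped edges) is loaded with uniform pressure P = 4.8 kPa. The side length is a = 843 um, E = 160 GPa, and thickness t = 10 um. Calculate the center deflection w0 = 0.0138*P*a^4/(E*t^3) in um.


Step 1: Convert pressure to compatible units (E is in GPa, so P in GPa).
P = 4.8 kPa = 4.8e-6 GPa
Step 2: Compute numerator: 0.0138 * P * a^4.
a^4 = 843^4 = 505022001201
numerator = 0.0138 * 4.8e-6 * 505022001201 = 3.34527e+04
Step 3: Compute denominator: E * t^3 = 160 * 10^3 = 160000
Step 4: w0 = numerator / denominator = 3.34527e+04 / 160000 = 0.2091 um


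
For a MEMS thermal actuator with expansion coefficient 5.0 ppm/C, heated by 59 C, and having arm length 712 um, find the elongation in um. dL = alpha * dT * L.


Step 1: Convert CTE: alpha = 5.0 ppm/C = 5.0e-6 /C
Step 2: dL = 5.0e-6 * 59 * 712
dL = 0.21 um


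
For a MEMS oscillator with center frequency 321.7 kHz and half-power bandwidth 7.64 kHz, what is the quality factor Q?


Step 1: Q = f0 / bandwidth
Step 2: Q = 321.7 / 7.64
Q = 42.1


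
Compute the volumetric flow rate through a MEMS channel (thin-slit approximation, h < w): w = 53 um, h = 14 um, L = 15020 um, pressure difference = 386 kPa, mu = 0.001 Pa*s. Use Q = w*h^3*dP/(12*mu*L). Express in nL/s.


Step 1: Convert all dimensions to SI (meters).
w = 53e-6 m, h = 14e-6 m, L = 15020e-6 m, dP = 386e3 Pa
Step 2: Q = w * h^3 * dP / (12 * mu * L)
Q = 53e-6 * (14e-6)^3 * 386e3 / (12 * 0.001 * 15020e-6) = 3.1145557e-10 m^3/s
Step 3: Convert Q from m^3/s to nL/s (1 m^3 = 1e12 nL, so multiply by 1e12).
Q = 311.456 nL/s


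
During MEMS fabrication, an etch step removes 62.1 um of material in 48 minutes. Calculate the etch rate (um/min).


Step 1: Etch rate = depth / time
Step 2: rate = 62.1 / 48
rate = 1.294 um/min


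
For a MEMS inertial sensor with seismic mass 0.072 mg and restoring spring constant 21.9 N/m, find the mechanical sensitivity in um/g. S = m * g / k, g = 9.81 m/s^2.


Step 1: Convert mass: m = 0.072 mg = 7.20e-08 kg
Step 2: S = m * g / k = 7.20e-08 * 9.81 / 21.9
Step 3: S = 3.23e-08 m/g
Step 4: Convert to um/g: S = 0.032 um/g
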